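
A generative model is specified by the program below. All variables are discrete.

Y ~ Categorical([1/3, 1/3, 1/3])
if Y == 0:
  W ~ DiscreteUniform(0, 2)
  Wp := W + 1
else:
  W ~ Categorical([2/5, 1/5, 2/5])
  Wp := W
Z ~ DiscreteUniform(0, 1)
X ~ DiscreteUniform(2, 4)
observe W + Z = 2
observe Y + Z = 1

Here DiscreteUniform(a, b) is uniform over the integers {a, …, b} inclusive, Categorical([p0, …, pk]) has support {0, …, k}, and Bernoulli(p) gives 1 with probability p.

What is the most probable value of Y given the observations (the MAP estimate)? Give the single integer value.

argmax_v P(Y = v | obs) = 1

Enumerate traces; 6 have nonzero weight after conditioning:
  (Y=0, W=1, Z=1, X=2) weight 1/54
  (Y=0, W=1, Z=1, X=3) weight 1/54
  (Y=0, W=1, Z=1, X=4) weight 1/54
  (Y=1, W=2, Z=0, X=2) weight 1/45
  (Y=1, W=2, Z=0, X=3) weight 1/45
  (Y=1, W=2, Z=0, X=4) weight 1/45
Group by Y:
  weight(Y=0) = 1/18
  weight(Y=1) = 1/15
Total weight = 1/18 + 1/15 = 11/90
P(Y=0 | obs) = 1/18 / 11/90 = 5/11
P(Y=1 | obs) = 1/15 / 11/90 = 6/11
argmax = 1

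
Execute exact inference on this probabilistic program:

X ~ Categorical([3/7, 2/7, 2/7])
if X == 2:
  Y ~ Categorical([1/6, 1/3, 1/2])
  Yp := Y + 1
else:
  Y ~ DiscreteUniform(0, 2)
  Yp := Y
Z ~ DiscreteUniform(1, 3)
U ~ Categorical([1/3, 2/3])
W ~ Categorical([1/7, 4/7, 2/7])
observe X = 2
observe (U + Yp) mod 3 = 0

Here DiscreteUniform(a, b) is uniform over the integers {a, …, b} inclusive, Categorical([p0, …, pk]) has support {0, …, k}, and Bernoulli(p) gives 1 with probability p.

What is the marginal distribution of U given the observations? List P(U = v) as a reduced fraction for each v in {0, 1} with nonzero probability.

Enumerate traces; 18 have nonzero weight after conditioning:
  (X=2, Y=1, Z=1, U=1, W=0) weight 4/1323
  (X=2, Y=1, Z=1, U=1, W=1) weight 16/1323
  (X=2, Y=1, Z=1, U=1, W=2) weight 8/1323
  (X=2, Y=1, Z=2, U=1, W=0) weight 4/1323
  (X=2, Y=1, Z=2, U=1, W=1) weight 16/1323
  (X=2, Y=1, Z=2, U=1, W=2) weight 8/1323
  (X=2, Y=1, Z=3, U=1, W=0) weight 4/1323
  (X=2, Y=1, Z=3, U=1, W=1) weight 16/1323
  (X=2, Y=2, Z=1, U=0, W=0) weight 1/441
  … 9 more
Group by U:
  weight(U=0) = 1/21
  weight(U=1) = 4/63
Total weight = 1/21 + 4/63 = 1/9
P(U=0 | obs) = 1/21 / 1/9 = 3/7
P(U=1 | obs) = 4/63 / 1/9 = 4/7

P(U=0) = 3/7, P(U=1) = 4/7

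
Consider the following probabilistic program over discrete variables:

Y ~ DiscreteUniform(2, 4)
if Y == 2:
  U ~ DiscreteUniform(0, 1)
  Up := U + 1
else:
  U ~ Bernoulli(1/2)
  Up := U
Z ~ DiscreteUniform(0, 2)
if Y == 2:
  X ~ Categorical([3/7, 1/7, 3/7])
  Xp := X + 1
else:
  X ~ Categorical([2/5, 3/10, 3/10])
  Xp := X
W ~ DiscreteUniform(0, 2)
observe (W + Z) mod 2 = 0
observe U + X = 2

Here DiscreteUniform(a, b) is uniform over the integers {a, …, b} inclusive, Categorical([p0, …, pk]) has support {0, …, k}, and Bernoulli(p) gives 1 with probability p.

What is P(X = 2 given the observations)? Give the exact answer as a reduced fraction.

Enumerate traces; 30 have nonzero weight after conditioning:
  (Y=2, U=0, Z=0, X=2, W=0) weight 1/126
  (Y=2, U=0, Z=0, X=2, W=2) weight 1/126
  (Y=2, U=0, Z=1, X=2, W=1) weight 1/126
  (Y=2, U=0, Z=2, X=2, W=0) weight 1/126
  (Y=2, U=0, Z=2, X=2, W=2) weight 1/126
  (Y=2, U=1, Z=0, X=1, W=0) weight 1/378
  (Y=2, U=1, Z=0, X=1, W=2) weight 1/378
  (Y=2, U=1, Z=1, X=1, W=1) weight 1/378
  … 22 more
Group by X:
  weight(X=1) = 13/189
  weight(X=2) = 2/21
Total weight = 13/189 + 2/21 = 31/189
P(X=1 | obs) = 13/189 / 31/189 = 13/31
P(X=2 | obs) = 2/21 / 31/189 = 18/31

P(X = 2 | obs) = 18/31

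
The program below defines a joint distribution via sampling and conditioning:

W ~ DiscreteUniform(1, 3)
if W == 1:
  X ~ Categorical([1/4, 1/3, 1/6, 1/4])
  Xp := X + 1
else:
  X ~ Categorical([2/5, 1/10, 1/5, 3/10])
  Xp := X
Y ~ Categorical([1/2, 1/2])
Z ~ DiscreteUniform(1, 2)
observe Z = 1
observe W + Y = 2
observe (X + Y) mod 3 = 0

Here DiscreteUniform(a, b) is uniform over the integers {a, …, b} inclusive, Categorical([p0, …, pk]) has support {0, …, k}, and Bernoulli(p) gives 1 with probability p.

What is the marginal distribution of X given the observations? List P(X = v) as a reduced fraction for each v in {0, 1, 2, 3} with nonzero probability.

P(X=0) = 6/13, P(X=2) = 5/26, P(X=3) = 9/26

Enumerate traces; 3 have nonzero weight after conditioning:
  (W=1, X=2, Y=1, Z=1) weight 1/72
  (W=2, X=0, Y=0, Z=1) weight 1/30
  (W=2, X=3, Y=0, Z=1) weight 1/40
Group by X:
  weight(X=0) = 1/30
  weight(X=2) = 1/72
  weight(X=3) = 1/40
Total weight = 1/30 + 1/72 + 1/40 = 13/180
P(X=0 | obs) = 1/30 / 13/180 = 6/13
P(X=2 | obs) = 1/72 / 13/180 = 5/26
P(X=3 | obs) = 1/40 / 13/180 = 9/26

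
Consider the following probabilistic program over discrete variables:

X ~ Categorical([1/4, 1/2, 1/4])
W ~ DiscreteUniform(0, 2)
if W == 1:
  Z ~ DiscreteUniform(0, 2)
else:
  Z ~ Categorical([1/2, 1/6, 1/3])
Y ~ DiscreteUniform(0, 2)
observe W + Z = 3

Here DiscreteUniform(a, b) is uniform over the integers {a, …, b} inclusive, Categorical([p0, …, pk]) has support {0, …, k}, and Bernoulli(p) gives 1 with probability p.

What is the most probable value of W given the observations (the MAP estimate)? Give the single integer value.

argmax_v P(W = v | obs) = 1

Enumerate traces; 18 have nonzero weight after conditioning:
  (X=0, W=1, Z=2, Y=0) weight 1/108
  (X=0, W=1, Z=2, Y=1) weight 1/108
  (X=0, W=1, Z=2, Y=2) weight 1/108
  (X=0, W=2, Z=1, Y=0) weight 1/216
  (X=0, W=2, Z=1, Y=1) weight 1/216
  (X=0, W=2, Z=1, Y=2) weight 1/216
  (X=1, W=1, Z=2, Y=0) weight 1/54
  (X=1, W=1, Z=2, Y=1) weight 1/54
  … 10 more
Group by W:
  weight(W=1) = 1/9
  weight(W=2) = 1/18
Total weight = 1/9 + 1/18 = 1/6
P(W=1 | obs) = 1/9 / 1/6 = 2/3
P(W=2 | obs) = 1/18 / 1/6 = 1/3
argmax = 1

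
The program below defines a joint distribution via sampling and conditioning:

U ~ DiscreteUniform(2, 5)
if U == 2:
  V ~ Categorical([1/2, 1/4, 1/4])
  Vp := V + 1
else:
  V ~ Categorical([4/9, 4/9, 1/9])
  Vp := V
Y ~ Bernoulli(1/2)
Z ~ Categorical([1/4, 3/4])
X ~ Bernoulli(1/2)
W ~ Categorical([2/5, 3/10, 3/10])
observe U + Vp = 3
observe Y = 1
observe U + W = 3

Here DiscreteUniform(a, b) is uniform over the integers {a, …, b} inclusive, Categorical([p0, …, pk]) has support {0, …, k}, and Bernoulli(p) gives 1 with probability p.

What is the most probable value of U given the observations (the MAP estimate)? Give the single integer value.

argmax_v P(U = v | obs) = 3

Enumerate traces; 8 have nonzero weight after conditioning:
  (U=2, V=0, Y=1, Z=0, X=0, W=1) weight 3/1280
  (U=2, V=0, Y=1, Z=0, X=1, W=1) weight 3/1280
  (U=2, V=0, Y=1, Z=1, X=0, W=1) weight 9/1280
  (U=2, V=0, Y=1, Z=1, X=1, W=1) weight 9/1280
  (U=3, V=0, Y=1, Z=0, X=0, W=0) weight 1/360
  (U=3, V=0, Y=1, Z=0, X=1, W=0) weight 1/360
  (U=3, V=0, Y=1, Z=1, X=0, W=0) weight 1/120
  (U=3, V=0, Y=1, Z=1, X=1, W=0) weight 1/120
Group by U:
  weight(U=2) = 3/160
  weight(U=3) = 1/45
Total weight = 3/160 + 1/45 = 59/1440
P(U=2 | obs) = 3/160 / 59/1440 = 27/59
P(U=3 | obs) = 1/45 / 59/1440 = 32/59
argmax = 3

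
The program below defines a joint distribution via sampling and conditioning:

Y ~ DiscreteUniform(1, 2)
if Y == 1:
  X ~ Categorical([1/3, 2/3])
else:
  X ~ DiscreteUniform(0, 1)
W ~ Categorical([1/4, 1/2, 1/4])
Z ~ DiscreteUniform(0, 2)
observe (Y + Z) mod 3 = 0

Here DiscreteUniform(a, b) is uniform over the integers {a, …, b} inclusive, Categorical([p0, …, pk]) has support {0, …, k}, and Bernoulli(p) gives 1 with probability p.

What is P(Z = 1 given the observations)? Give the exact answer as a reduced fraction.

Enumerate traces; 12 have nonzero weight after conditioning:
  (Y=1, X=0, W=0, Z=2) weight 1/72
  (Y=1, X=0, W=1, Z=2) weight 1/36
  (Y=1, X=0, W=2, Z=2) weight 1/72
  (Y=1, X=1, W=0, Z=2) weight 1/36
  (Y=1, X=1, W=1, Z=2) weight 1/18
  (Y=1, X=1, W=2, Z=2) weight 1/36
  (Y=2, X=0, W=0, Z=1) weight 1/48
  (Y=2, X=0, W=1, Z=1) weight 1/24
  … 4 more
Group by Z:
  weight(Z=1) = 1/6
  weight(Z=2) = 1/6
Total weight = 1/6 + 1/6 = 1/3
P(Z=1 | obs) = 1/6 / 1/3 = 1/2
P(Z=2 | obs) = 1/6 / 1/3 = 1/2

P(Z = 1 | obs) = 1/2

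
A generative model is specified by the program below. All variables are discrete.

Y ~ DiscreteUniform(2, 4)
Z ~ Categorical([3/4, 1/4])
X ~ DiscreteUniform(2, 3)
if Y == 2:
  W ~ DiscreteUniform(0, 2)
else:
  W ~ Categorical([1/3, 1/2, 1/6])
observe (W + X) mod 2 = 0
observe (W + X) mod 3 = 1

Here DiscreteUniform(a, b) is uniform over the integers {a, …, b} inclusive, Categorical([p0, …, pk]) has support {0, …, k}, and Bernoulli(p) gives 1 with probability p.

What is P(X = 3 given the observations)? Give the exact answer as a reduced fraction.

P(X = 3 | obs) = 2/3

Enumerate traces; 12 have nonzero weight after conditioning:
  (Y=2, Z=0, X=2, W=2) weight 1/24
  (Y=2, Z=0, X=3, W=1) weight 1/24
  (Y=2, Z=1, X=2, W=2) weight 1/72
  (Y=2, Z=1, X=3, W=1) weight 1/72
  (Y=3, Z=0, X=2, W=2) weight 1/48
  (Y=3, Z=0, X=3, W=1) weight 1/16
  (Y=3, Z=1, X=2, W=2) weight 1/144
  (Y=3, Z=1, X=3, W=1) weight 1/48
  … 4 more
Group by X:
  weight(X=2) = 1/9
  weight(X=3) = 2/9
Total weight = 1/9 + 2/9 = 1/3
P(X=2 | obs) = 1/9 / 1/3 = 1/3
P(X=3 | obs) = 2/9 / 1/3 = 2/3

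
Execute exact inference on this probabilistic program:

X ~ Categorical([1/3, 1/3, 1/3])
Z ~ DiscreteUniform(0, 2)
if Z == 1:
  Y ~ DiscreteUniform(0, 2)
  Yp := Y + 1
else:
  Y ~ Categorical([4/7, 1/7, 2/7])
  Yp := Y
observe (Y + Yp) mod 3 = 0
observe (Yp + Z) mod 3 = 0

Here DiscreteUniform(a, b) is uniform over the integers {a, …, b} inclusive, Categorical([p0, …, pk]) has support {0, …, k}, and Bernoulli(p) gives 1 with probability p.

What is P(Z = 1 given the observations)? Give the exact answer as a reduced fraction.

P(Z = 1 | obs) = 7/19

Enumerate traces; 6 have nonzero weight after conditioning:
  (X=0, Z=0, Y=0) weight 4/63
  (X=0, Z=1, Y=1) weight 1/27
  (X=1, Z=0, Y=0) weight 4/63
  (X=1, Z=1, Y=1) weight 1/27
  (X=2, Z=0, Y=0) weight 4/63
  (X=2, Z=1, Y=1) weight 1/27
Group by Z:
  weight(Z=0) = 4/21
  weight(Z=1) = 1/9
Total weight = 4/21 + 1/9 = 19/63
P(Z=0 | obs) = 4/21 / 19/63 = 12/19
P(Z=1 | obs) = 1/9 / 19/63 = 7/19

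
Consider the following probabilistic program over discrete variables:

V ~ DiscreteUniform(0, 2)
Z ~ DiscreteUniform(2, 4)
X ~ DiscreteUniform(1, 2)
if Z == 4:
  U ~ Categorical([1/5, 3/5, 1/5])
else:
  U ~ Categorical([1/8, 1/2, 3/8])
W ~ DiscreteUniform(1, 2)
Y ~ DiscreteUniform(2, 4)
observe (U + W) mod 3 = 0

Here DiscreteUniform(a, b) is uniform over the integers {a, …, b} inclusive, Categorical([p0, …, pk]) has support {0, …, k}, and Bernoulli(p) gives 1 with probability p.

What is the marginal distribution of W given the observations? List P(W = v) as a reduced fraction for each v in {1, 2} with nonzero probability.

P(W=1) = 19/51, P(W=2) = 32/51

Enumerate traces; 108 have nonzero weight after conditioning:
  (V=0, Z=2, X=1, U=1, W=2, Y=2) weight 1/216
  (V=0, Z=2, X=1, U=1, W=2, Y=3) weight 1/216
  (V=0, Z=2, X=1, U=1, W=2, Y=4) weight 1/216
  (V=0, Z=2, X=1, U=2, W=1, Y=2) weight 1/288
  (V=0, Z=2, X=1, U=2, W=1, Y=3) weight 1/288
  (V=0, Z=2, X=1, U=2, W=1, Y=4) weight 1/288
  (V=0, Z=2, X=2, U=1, W=2, Y=2) weight 1/216
  (V=0, Z=2, X=2, U=1, W=2, Y=3) weight 1/216
  … 100 more
Group by W:
  weight(W=1) = 19/120
  weight(W=2) = 4/15
Total weight = 19/120 + 4/15 = 17/40
P(W=1 | obs) = 19/120 / 17/40 = 19/51
P(W=2 | obs) = 4/15 / 17/40 = 32/51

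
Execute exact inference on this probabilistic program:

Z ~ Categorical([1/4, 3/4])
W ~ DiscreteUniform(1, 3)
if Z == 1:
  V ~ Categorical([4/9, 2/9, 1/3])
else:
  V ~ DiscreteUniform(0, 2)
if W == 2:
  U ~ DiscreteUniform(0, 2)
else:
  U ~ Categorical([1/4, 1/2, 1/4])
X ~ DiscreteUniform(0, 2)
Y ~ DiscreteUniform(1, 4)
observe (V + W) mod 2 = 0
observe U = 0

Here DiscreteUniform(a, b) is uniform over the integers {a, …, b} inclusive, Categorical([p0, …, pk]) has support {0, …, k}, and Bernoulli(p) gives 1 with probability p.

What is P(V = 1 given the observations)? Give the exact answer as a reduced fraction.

P(V = 1 | obs) = 1/3

Enumerate traces; 96 have nonzero weight after conditioning:
  (Z=0, W=1, V=1, U=0, X=0, Y=1) weight 1/1728
  (Z=0, W=1, V=1, U=0, X=0, Y=2) weight 1/1728
  (Z=0, W=1, V=1, U=0, X=0, Y=3) weight 1/1728
  (Z=0, W=1, V=1, U=0, X=0, Y=4) weight 1/1728
  (Z=0, W=1, V=1, U=0, X=1, Y=1) weight 1/1728
  (Z=0, W=1, V=1, U=0, X=1, Y=2) weight 1/1728
  (Z=0, W=1, V=1, U=0, X=1, Y=3) weight 1/1728
  (Z=0, W=1, V=1, U=0, X=1, Y=4) weight 1/1728
  (Z=0, W=2, V=0, U=0, X=0, Y=1) weight 1/1296
  (Z=0, W=2, V=2, U=0, X=0, Y=1) weight 1/1296
  … 86 more
Group by V:
  weight(V=0) = 5/108
  weight(V=1) = 1/24
  weight(V=2) = 1/27
Total weight = 5/108 + 1/24 + 1/27 = 1/8
P(V=0 | obs) = 5/108 / 1/8 = 10/27
P(V=1 | obs) = 1/24 / 1/8 = 1/3
P(V=2 | obs) = 1/27 / 1/8 = 8/27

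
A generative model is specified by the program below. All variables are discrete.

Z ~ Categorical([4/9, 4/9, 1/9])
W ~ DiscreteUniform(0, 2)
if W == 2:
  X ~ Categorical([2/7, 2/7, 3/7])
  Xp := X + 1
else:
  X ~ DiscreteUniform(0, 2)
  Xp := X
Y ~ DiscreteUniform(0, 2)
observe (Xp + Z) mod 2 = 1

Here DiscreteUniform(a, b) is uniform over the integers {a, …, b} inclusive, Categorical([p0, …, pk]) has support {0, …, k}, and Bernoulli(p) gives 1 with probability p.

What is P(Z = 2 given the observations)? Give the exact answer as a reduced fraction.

Enumerate traces; 39 have nonzero weight after conditioning:
  (Z=0, W=0, X=1, Y=0) weight 4/243
  (Z=0, W=0, X=1, Y=1) weight 4/243
  (Z=0, W=0, X=1, Y=2) weight 4/243
  (Z=0, W=1, X=1, Y=0) weight 4/243
  (Z=0, W=1, X=1, Y=1) weight 4/243
  (Z=0, W=1, X=1, Y=2) weight 4/243
  (Z=0, W=2, X=0, Y=0) weight 8/567
  (Z=0, W=2, X=0, Y=1) weight 8/567
  (Z=1, W=0, X=0, Y=0) weight 4/243
  (Z=2, W=0, X=1, Y=0) weight 1/243
  … 29 more
Group by Z:
  weight(Z=0) = 116/567
  weight(Z=1) = 136/567
  weight(Z=2) = 29/567
Total weight = 116/567 + 136/567 + 29/567 = 281/567
P(Z=0 | obs) = 116/567 / 281/567 = 116/281
P(Z=1 | obs) = 136/567 / 281/567 = 136/281
P(Z=2 | obs) = 29/567 / 281/567 = 29/281

P(Z = 2 | obs) = 29/281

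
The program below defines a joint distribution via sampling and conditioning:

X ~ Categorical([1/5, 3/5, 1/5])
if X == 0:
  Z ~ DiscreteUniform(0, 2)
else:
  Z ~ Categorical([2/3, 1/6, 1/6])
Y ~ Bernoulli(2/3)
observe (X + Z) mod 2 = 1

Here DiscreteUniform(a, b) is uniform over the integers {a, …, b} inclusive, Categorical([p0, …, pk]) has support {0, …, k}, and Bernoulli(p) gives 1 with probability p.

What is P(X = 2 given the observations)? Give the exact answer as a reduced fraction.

P(X = 2 | obs) = 1/18

Enumerate traces; 8 have nonzero weight after conditioning:
  (X=0, Z=1, Y=0) weight 1/45
  (X=0, Z=1, Y=1) weight 2/45
  (X=1, Z=0, Y=0) weight 2/15
  (X=1, Z=0, Y=1) weight 4/15
  (X=1, Z=2, Y=0) weight 1/30
  (X=1, Z=2, Y=1) weight 1/15
  (X=2, Z=1, Y=0) weight 1/90
  (X=2, Z=1, Y=1) weight 1/45
Group by X:
  weight(X=0) = 1/15
  weight(X=1) = 1/2
  weight(X=2) = 1/30
Total weight = 1/15 + 1/2 + 1/30 = 3/5
P(X=0 | obs) = 1/15 / 3/5 = 1/9
P(X=1 | obs) = 1/2 / 3/5 = 5/6
P(X=2 | obs) = 1/30 / 3/5 = 1/18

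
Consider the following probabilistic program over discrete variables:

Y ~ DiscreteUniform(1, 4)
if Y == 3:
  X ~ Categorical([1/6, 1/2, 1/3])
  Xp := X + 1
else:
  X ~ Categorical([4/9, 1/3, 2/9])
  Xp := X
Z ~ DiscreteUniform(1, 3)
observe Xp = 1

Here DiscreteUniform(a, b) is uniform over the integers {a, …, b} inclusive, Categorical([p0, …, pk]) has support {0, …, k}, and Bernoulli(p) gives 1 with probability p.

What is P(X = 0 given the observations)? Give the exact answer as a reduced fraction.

Enumerate traces; 12 have nonzero weight after conditioning:
  (Y=1, X=1, Z=1) weight 1/36
  (Y=1, X=1, Z=2) weight 1/36
  (Y=1, X=1, Z=3) weight 1/36
  (Y=2, X=1, Z=1) weight 1/36
  (Y=2, X=1, Z=2) weight 1/36
  (Y=2, X=1, Z=3) weight 1/36
  (Y=3, X=0, Z=1) weight 1/72
  (Y=3, X=0, Z=2) weight 1/72
  … 4 more
Group by X:
  weight(X=0) = 1/24
  weight(X=1) = 1/4
Total weight = 1/24 + 1/4 = 7/24
P(X=0 | obs) = 1/24 / 7/24 = 1/7
P(X=1 | obs) = 1/4 / 7/24 = 6/7

P(X = 0 | obs) = 1/7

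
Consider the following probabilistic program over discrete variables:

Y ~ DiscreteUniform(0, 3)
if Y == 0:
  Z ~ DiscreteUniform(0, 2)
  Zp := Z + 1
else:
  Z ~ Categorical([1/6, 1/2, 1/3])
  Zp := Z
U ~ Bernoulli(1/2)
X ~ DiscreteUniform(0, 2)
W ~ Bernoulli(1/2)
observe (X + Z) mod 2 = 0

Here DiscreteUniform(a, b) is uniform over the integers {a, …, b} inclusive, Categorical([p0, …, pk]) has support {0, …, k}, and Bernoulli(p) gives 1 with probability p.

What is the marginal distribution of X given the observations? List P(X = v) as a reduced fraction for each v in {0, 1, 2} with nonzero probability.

Enumerate traces; 80 have nonzero weight after conditioning:
  (Y=0, Z=0, U=0, X=0, W=0) weight 1/144
  (Y=0, Z=0, U=0, X=0, W=1) weight 1/144
  (Y=0, Z=0, U=0, X=2, W=0) weight 1/144
  (Y=0, Z=0, U=0, X=2, W=1) weight 1/144
  (Y=0, Z=0, U=1, X=0, W=0) weight 1/144
  (Y=0, Z=0, U=1, X=0, W=1) weight 1/144
  (Y=0, Z=0, U=1, X=2, W=0) weight 1/144
  (Y=0, Z=0, U=1, X=2, W=1) weight 1/144
  (Y=0, Z=1, U=0, X=1, W=0) weight 1/144
  … 71 more
Group by X:
  weight(X=0) = 13/72
  weight(X=1) = 11/72
  weight(X=2) = 13/72
Total weight = 13/72 + 11/72 + 13/72 = 37/72
P(X=0 | obs) = 13/72 / 37/72 = 13/37
P(X=1 | obs) = 11/72 / 37/72 = 11/37
P(X=2 | obs) = 13/72 / 37/72 = 13/37

P(X=0) = 13/37, P(X=1) = 11/37, P(X=2) = 13/37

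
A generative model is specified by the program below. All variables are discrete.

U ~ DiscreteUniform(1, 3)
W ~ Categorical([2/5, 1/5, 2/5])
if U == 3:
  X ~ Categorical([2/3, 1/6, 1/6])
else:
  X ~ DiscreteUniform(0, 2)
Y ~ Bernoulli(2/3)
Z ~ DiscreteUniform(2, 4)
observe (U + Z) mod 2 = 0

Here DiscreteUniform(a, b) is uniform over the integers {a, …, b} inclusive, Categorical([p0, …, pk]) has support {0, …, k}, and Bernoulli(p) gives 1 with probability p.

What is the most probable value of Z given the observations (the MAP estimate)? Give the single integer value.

argmax_v P(Z = v | obs) = 3

Enumerate traces; 72 have nonzero weight after conditioning:
  (U=1, W=0, X=0, Y=0, Z=3) weight 2/405
  (U=1, W=0, X=0, Y=1, Z=3) weight 4/405
  (U=1, W=0, X=1, Y=0, Z=3) weight 2/405
  (U=1, W=0, X=1, Y=1, Z=3) weight 4/405
  (U=1, W=0, X=2, Y=0, Z=3) weight 2/405
  (U=1, W=0, X=2, Y=1, Z=3) weight 4/405
  (U=1, W=1, X=0, Y=0, Z=3) weight 1/405
  (U=1, W=1, X=0, Y=1, Z=3) weight 2/405
  (U=2, W=0, X=0, Y=0, Z=2) weight 2/405
  (U=2, W=0, X=0, Y=0, Z=4) weight 2/405
  … 62 more
Group by Z:
  weight(Z=2) = 1/9
  weight(Z=3) = 2/9
  weight(Z=4) = 1/9
Total weight = 1/9 + 2/9 + 1/9 = 4/9
P(Z=2 | obs) = 1/9 / 4/9 = 1/4
P(Z=3 | obs) = 2/9 / 4/9 = 1/2
P(Z=4 | obs) = 1/9 / 4/9 = 1/4
argmax = 3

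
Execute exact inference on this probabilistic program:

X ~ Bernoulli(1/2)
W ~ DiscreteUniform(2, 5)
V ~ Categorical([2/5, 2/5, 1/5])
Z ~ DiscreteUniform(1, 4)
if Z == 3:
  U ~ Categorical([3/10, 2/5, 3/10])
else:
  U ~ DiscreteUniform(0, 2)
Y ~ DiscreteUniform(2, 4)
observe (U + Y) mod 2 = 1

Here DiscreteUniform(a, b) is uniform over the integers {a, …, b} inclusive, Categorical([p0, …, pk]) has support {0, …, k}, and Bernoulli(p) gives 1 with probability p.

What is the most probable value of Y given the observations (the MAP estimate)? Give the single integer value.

argmax_v P(Y = v | obs) = 3

Enumerate traces; 384 have nonzero weight after conditioning:
  (X=0, W=2, V=0, Z=1, U=0, Y=3) weight 1/720
  (X=0, W=2, V=0, Z=1, U=1, Y=2) weight 1/720
  (X=0, W=2, V=0, Z=1, U=1, Y=4) weight 1/720
  (X=0, W=2, V=0, Z=1, U=2, Y=3) weight 1/720
  (X=0, W=2, V=0, Z=2, U=0, Y=3) weight 1/720
  (X=0, W=2, V=0, Z=2, U=1, Y=2) weight 1/720
  (X=0, W=2, V=0, Z=2, U=1, Y=4) weight 1/720
  (X=0, W=2, V=0, Z=2, U=2, Y=3) weight 1/720
  … 376 more
Group by Y:
  weight(Y=2) = 7/60
  weight(Y=3) = 13/60
  weight(Y=4) = 7/60
Total weight = 7/60 + 13/60 + 7/60 = 9/20
P(Y=2 | obs) = 7/60 / 9/20 = 7/27
P(Y=3 | obs) = 13/60 / 9/20 = 13/27
P(Y=4 | obs) = 7/60 / 9/20 = 7/27
argmax = 3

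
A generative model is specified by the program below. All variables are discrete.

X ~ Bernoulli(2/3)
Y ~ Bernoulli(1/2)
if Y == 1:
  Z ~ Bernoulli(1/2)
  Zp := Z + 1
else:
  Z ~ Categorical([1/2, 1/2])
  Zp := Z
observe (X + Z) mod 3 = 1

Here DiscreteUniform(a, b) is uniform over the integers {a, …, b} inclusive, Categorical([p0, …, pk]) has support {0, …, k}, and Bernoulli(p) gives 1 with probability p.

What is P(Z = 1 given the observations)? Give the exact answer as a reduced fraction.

Enumerate traces; 4 have nonzero weight after conditioning:
  (X=0, Y=0, Z=1) weight 1/12
  (X=0, Y=1, Z=1) weight 1/12
  (X=1, Y=0, Z=0) weight 1/6
  (X=1, Y=1, Z=0) weight 1/6
Group by Z:
  weight(Z=0) = 1/3
  weight(Z=1) = 1/6
Total weight = 1/3 + 1/6 = 1/2
P(Z=0 | obs) = 1/3 / 1/2 = 2/3
P(Z=1 | obs) = 1/6 / 1/2 = 1/3

P(Z = 1 | obs) = 1/3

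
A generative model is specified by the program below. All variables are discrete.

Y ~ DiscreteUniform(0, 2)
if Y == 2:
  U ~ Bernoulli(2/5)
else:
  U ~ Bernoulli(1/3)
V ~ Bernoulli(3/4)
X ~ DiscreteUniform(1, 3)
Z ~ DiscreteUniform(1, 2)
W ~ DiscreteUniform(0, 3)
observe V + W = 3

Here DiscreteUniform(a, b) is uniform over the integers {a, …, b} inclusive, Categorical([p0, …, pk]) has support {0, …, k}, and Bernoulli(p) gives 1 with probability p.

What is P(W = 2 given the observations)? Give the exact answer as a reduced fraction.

P(W = 2 | obs) = 3/4

Enumerate traces; 72 have nonzero weight after conditioning:
  (Y=0, U=0, V=0, X=1, Z=1, W=3) weight 1/432
  (Y=0, U=0, V=0, X=1, Z=2, W=3) weight 1/432
  (Y=0, U=0, V=0, X=2, Z=1, W=3) weight 1/432
  (Y=0, U=0, V=0, X=2, Z=2, W=3) weight 1/432
  (Y=0, U=0, V=0, X=3, Z=1, W=3) weight 1/432
  (Y=0, U=0, V=0, X=3, Z=2, W=3) weight 1/432
  (Y=0, U=0, V=1, X=1, Z=1, W=2) weight 1/144
  (Y=0, U=0, V=1, X=1, Z=2, W=2) weight 1/144
  … 64 more
Group by W:
  weight(W=2) = 3/16
  weight(W=3) = 1/16
Total weight = 3/16 + 1/16 = 1/4
P(W=2 | obs) = 3/16 / 1/4 = 3/4
P(W=3 | obs) = 1/16 / 1/4 = 1/4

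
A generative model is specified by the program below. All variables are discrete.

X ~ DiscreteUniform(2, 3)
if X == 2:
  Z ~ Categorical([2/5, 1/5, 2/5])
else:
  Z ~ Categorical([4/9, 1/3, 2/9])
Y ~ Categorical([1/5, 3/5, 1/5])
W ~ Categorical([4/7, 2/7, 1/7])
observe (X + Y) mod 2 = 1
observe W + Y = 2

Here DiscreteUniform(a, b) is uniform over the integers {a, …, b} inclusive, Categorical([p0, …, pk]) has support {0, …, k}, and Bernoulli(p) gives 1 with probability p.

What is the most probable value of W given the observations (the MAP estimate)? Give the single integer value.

Enumerate traces; 9 have nonzero weight after conditioning:
  (X=2, Z=0, Y=1, W=1) weight 6/175
  (X=2, Z=1, Y=1, W=1) weight 3/175
  (X=2, Z=2, Y=1, W=1) weight 6/175
  (X=3, Z=0, Y=0, W=2) weight 2/315
  (X=3, Z=0, Y=2, W=0) weight 8/315
  (X=3, Z=1, Y=0, W=2) weight 1/210
  (X=3, Z=1, Y=2, W=0) weight 2/105
  (X=3, Z=2, Y=0, W=2) weight 1/315
  … 1 more
Group by W:
  weight(W=0) = 2/35
  weight(W=1) = 3/35
  weight(W=2) = 1/70
Total weight = 2/35 + 3/35 + 1/70 = 11/70
P(W=0 | obs) = 2/35 / 11/70 = 4/11
P(W=1 | obs) = 3/35 / 11/70 = 6/11
P(W=2 | obs) = 1/70 / 11/70 = 1/11
argmax = 1

argmax_v P(W = v | obs) = 1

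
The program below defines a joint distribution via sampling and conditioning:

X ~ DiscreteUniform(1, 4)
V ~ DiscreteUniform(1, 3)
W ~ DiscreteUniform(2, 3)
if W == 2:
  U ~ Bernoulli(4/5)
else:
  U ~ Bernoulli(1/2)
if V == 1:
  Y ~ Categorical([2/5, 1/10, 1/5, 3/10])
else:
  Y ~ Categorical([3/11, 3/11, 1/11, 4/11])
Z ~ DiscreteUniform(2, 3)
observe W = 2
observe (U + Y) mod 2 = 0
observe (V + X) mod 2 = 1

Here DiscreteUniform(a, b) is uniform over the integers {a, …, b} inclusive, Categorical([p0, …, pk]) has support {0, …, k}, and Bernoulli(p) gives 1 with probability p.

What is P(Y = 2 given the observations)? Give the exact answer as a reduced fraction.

P(Y = 2 | obs) = 1/21

Enumerate traces; 48 have nonzero weight after conditioning:
  (X=1, V=2, W=2, U=0, Y=0, Z=2) weight 1/880
  (X=1, V=2, W=2, U=0, Y=0, Z=3) weight 1/880
  (X=1, V=2, W=2, U=0, Y=2, Z=2) weight 1/2640
  (X=1, V=2, W=2, U=0, Y=2, Z=3) weight 1/2640
  (X=1, V=2, W=2, U=1, Y=1, Z=2) weight 1/220
  (X=1, V=2, W=2, U=1, Y=1, Z=3) weight 1/220
  (X=1, V=2, W=2, U=1, Y=3, Z=2) weight 1/165
  (X=1, V=2, W=2, U=1, Y=3, Z=3) weight 1/165
  … 40 more
Group by Y:
  weight(Y=0) = 13/825
  weight(Y=1) = 71/1650
  weight(Y=2) = 7/1100
  weight(Y=3) = 113/1650
Total weight = 13/825 + 71/1650 + 7/1100 + 113/1650 = 147/1100
P(Y=0 | obs) = 13/825 / 147/1100 = 52/441
P(Y=1 | obs) = 71/1650 / 147/1100 = 142/441
P(Y=2 | obs) = 7/1100 / 147/1100 = 1/21
P(Y=3 | obs) = 113/1650 / 147/1100 = 226/441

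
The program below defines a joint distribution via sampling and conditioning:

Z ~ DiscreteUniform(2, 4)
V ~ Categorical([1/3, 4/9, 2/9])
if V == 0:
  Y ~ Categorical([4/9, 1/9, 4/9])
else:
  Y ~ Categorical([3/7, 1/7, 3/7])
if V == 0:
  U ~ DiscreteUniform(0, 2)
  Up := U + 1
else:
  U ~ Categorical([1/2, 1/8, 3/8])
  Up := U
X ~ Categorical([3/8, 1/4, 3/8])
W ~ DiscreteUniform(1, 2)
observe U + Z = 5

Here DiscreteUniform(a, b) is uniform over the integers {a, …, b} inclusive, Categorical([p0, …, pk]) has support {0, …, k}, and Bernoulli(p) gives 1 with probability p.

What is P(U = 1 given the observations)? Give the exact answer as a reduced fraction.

Enumerate traces; 108 have nonzero weight after conditioning:
  (Z=3, V=0, Y=0, U=2, X=0, W=1) weight 1/324
  (Z=3, V=0, Y=0, U=2, X=0, W=2) weight 1/324
  (Z=3, V=0, Y=0, U=2, X=1, W=1) weight 1/486
  (Z=3, V=0, Y=0, U=2, X=1, W=2) weight 1/486
  (Z=3, V=0, Y=0, U=2, X=2, W=1) weight 1/324
  (Z=3, V=0, Y=0, U=2, X=2, W=2) weight 1/324
  (Z=3, V=0, Y=1, U=2, X=0, W=1) weight 1/1296
  (Z=3, V=0, Y=1, U=2, X=0, W=2) weight 1/1296
  (Z=4, V=0, Y=0, U=1, X=0, W=1) weight 1/324
  … 99 more
Group by U:
  weight(U=1) = 7/108
  weight(U=2) = 13/108
Total weight = 7/108 + 13/108 = 5/27
P(U=1 | obs) = 7/108 / 5/27 = 7/20
P(U=2 | obs) = 13/108 / 5/27 = 13/20

P(U = 1 | obs) = 7/20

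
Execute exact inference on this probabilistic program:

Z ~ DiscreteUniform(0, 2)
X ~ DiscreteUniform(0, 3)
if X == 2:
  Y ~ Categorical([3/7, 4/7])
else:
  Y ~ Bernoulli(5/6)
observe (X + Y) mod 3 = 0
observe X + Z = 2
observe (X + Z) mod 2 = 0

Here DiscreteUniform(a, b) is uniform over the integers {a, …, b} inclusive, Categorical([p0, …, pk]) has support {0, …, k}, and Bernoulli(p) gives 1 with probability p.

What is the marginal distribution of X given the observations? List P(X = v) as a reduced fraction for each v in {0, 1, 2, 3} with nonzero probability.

Enumerate traces; 2 have nonzero weight after conditioning:
  (Z=0, X=2, Y=1) weight 1/21
  (Z=2, X=0, Y=0) weight 1/72
Group by X:
  weight(X=0) = 1/72
  weight(X=2) = 1/21
Total weight = 1/72 + 1/21 = 31/504
P(X=0 | obs) = 1/72 / 31/504 = 7/31
P(X=2 | obs) = 1/21 / 31/504 = 24/31

P(X=0) = 7/31, P(X=2) = 24/31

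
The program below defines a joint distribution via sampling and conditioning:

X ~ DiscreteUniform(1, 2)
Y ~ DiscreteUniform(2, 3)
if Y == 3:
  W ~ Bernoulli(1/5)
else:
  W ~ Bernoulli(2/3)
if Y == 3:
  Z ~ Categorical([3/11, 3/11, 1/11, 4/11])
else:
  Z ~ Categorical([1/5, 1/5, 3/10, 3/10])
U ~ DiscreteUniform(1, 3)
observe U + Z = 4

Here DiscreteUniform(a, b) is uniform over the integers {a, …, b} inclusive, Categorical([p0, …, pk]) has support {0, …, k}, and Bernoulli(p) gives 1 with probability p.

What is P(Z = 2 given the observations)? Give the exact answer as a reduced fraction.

Enumerate traces; 24 have nonzero weight after conditioning:
  (X=1, Y=2, W=0, Z=1, U=3) weight 1/180
  (X=1, Y=2, W=0, Z=2, U=2) weight 1/120
  (X=1, Y=2, W=0, Z=3, U=1) weight 1/120
  (X=1, Y=2, W=1, Z=1, U=3) weight 1/90
  (X=1, Y=2, W=1, Z=2, U=2) weight 1/60
  (X=1, Y=2, W=1, Z=3, U=1) weight 1/60
  (X=1, Y=3, W=0, Z=1, U=3) weight 1/55
  (X=1, Y=3, W=0, Z=2, U=2) weight 1/165
  … 16 more
Group by Z:
  weight(Z=1) = 13/165
  weight(Z=2) = 43/660
  weight(Z=3) = 73/660
Total weight = 13/165 + 43/660 + 73/660 = 14/55
P(Z=1 | obs) = 13/165 / 14/55 = 13/42
P(Z=2 | obs) = 43/660 / 14/55 = 43/168
P(Z=3 | obs) = 73/660 / 14/55 = 73/168

P(Z = 2 | obs) = 43/168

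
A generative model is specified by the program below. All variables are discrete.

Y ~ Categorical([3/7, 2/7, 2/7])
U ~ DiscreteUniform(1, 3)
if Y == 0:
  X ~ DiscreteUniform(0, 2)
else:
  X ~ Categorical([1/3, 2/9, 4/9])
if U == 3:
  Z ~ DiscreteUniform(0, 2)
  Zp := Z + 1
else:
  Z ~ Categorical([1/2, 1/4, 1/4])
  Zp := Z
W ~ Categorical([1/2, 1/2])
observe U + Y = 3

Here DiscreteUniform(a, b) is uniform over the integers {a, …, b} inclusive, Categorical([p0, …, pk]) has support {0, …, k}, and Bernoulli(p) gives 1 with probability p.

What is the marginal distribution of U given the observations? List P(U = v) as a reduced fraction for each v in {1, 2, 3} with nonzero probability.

Enumerate traces; 54 have nonzero weight after conditioning:
  (Y=0, U=3, X=0, Z=0, W=0) weight 1/126
  (Y=0, U=3, X=0, Z=0, W=1) weight 1/126
  (Y=0, U=3, X=0, Z=1, W=0) weight 1/126
  (Y=0, U=3, X=0, Z=1, W=1) weight 1/126
  (Y=0, U=3, X=0, Z=2, W=0) weight 1/126
  (Y=0, U=3, X=0, Z=2, W=1) weight 1/126
  (Y=0, U=3, X=1, Z=0, W=0) weight 1/126
  (Y=0, U=3, X=1, Z=0, W=1) weight 1/126
  (Y=1, U=2, X=0, Z=0, W=0) weight 1/126
  (Y=2, U=1, X=0, Z=0, W=0) weight 1/126
  … 44 more
Group by U:
  weight(U=1) = 2/21
  weight(U=2) = 2/21
  weight(U=3) = 1/7
Total weight = 2/21 + 2/21 + 1/7 = 1/3
P(U=1 | obs) = 2/21 / 1/3 = 2/7
P(U=2 | obs) = 2/21 / 1/3 = 2/7
P(U=3 | obs) = 1/7 / 1/3 = 3/7

P(U=1) = 2/7, P(U=2) = 2/7, P(U=3) = 3/7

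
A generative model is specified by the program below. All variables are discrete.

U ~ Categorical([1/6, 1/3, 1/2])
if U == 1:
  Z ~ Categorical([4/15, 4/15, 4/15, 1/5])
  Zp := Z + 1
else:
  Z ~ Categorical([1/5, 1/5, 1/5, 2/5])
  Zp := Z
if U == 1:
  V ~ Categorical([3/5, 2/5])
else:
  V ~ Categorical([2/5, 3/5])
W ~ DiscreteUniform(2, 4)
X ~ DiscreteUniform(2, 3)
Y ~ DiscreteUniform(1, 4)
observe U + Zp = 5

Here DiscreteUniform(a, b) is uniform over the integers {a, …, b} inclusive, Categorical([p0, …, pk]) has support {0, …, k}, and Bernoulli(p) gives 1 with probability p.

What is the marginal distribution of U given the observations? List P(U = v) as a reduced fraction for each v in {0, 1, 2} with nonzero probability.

P(U=1) = 1/4, P(U=2) = 3/4

Enumerate traces; 96 have nonzero weight after conditioning:
  (U=1, Z=3, V=0, W=2, X=2, Y=1) weight 1/600
  (U=1, Z=3, V=0, W=2, X=2, Y=2) weight 1/600
  (U=1, Z=3, V=0, W=2, X=2, Y=3) weight 1/600
  (U=1, Z=3, V=0, W=2, X=2, Y=4) weight 1/600
  (U=1, Z=3, V=0, W=2, X=3, Y=1) weight 1/600
  (U=1, Z=3, V=0, W=2, X=3, Y=2) weight 1/600
  (U=1, Z=3, V=0, W=2, X=3, Y=3) weight 1/600
  (U=1, Z=3, V=0, W=2, X=3, Y=4) weight 1/600
  (U=2, Z=3, V=0, W=2, X=2, Y=1) weight 1/300
  … 87 more
Group by U:
  weight(U=1) = 1/15
  weight(U=2) = 1/5
Total weight = 1/15 + 1/5 = 4/15
P(U=1 | obs) = 1/15 / 4/15 = 1/4
P(U=2 | obs) = 1/5 / 4/15 = 3/4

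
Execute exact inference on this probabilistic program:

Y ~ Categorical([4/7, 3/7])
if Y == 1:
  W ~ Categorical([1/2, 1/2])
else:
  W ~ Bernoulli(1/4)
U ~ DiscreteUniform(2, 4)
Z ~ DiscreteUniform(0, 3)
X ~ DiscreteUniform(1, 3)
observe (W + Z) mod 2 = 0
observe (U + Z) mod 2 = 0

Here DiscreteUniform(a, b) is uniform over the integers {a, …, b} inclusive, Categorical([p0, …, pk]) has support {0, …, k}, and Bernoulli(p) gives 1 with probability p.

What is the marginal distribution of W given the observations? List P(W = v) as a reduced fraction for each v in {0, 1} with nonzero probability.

Enumerate traces; 36 have nonzero weight after conditioning:
  (Y=0, W=0, U=2, Z=0, X=1) weight 1/84
  (Y=0, W=0, U=2, Z=0, X=2) weight 1/84
  (Y=0, W=0, U=2, Z=0, X=3) weight 1/84
  (Y=0, W=0, U=2, Z=2, X=1) weight 1/84
  (Y=0, W=0, U=2, Z=2, X=2) weight 1/84
  (Y=0, W=0, U=2, Z=2, X=3) weight 1/84
  (Y=0, W=0, U=4, Z=0, X=1) weight 1/84
  (Y=0, W=0, U=4, Z=0, X=2) weight 1/84
  (Y=0, W=1, U=3, Z=1, X=1) weight 1/252
  … 27 more
Group by W:
  weight(W=0) = 3/14
  weight(W=1) = 5/84
Total weight = 3/14 + 5/84 = 23/84
P(W=0 | obs) = 3/14 / 23/84 = 18/23
P(W=1 | obs) = 5/84 / 23/84 = 5/23

P(W=0) = 18/23, P(W=1) = 5/23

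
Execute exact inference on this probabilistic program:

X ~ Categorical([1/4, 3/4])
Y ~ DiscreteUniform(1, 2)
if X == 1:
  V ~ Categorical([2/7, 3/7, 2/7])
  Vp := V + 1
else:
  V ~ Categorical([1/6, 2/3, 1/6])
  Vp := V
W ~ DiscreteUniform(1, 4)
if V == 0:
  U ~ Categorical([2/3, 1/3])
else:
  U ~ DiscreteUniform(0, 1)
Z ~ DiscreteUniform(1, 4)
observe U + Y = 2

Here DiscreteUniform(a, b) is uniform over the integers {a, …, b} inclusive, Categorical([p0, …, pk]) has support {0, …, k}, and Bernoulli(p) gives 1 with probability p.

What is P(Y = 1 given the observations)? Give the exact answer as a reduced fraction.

P(Y = 1 | obs) = 461/1008

Enumerate traces; 192 have nonzero weight after conditioning:
  (X=0, Y=1, V=0, W=1, U=1, Z=1) weight 1/2304
  (X=0, Y=1, V=0, W=1, U=1, Z=2) weight 1/2304
  (X=0, Y=1, V=0, W=1, U=1, Z=3) weight 1/2304
  (X=0, Y=1, V=0, W=1, U=1, Z=4) weight 1/2304
  (X=0, Y=1, V=0, W=2, U=1, Z=1) weight 1/2304
  (X=0, Y=1, V=0, W=2, U=1, Z=2) weight 1/2304
  (X=0, Y=1, V=0, W=2, U=1, Z=3) weight 1/2304
  (X=0, Y=1, V=0, W=2, U=1, Z=4) weight 1/2304
  (X=0, Y=2, V=0, W=1, U=0, Z=1) weight 1/1152
  … 183 more
Group by Y:
  weight(Y=1) = 461/2016
  weight(Y=2) = 547/2016
Total weight = 461/2016 + 547/2016 = 1/2
P(Y=1 | obs) = 461/2016 / 1/2 = 461/1008
P(Y=2 | obs) = 547/2016 / 1/2 = 547/1008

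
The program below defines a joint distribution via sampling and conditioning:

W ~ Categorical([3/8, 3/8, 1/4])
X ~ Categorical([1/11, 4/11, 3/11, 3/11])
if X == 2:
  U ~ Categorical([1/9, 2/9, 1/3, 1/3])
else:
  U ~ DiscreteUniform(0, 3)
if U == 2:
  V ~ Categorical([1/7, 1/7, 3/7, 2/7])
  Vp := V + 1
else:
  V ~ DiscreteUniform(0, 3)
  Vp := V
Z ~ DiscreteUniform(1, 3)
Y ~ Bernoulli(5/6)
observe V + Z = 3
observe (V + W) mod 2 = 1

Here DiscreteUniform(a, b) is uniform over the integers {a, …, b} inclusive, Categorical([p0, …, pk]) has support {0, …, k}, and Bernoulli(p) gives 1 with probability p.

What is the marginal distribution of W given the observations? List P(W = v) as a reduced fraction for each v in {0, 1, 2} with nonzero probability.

P(W=0) = 51/205, P(W=1) = 24/41, P(W=2) = 34/205

Enumerate traces; 128 have nonzero weight after conditioning:
  (W=0, X=0, U=0, V=1, Z=2, Y=0) weight 1/8448
  (W=0, X=0, U=0, V=1, Z=2, Y=1) weight 5/8448
  (W=0, X=0, U=1, V=1, Z=2, Y=0) weight 1/8448
  (W=0, X=0, U=1, V=1, Z=2, Y=1) weight 5/8448
  (W=0, X=0, U=2, V=1, Z=2, Y=0) weight 1/14784
  (W=0, X=0, U=2, V=1, Z=2, Y=1) weight 5/14784
  (W=0, X=0, U=3, V=1, Z=2, Y=0) weight 1/8448
  (W=0, X=0, U=3, V=1, Z=2, Y=1) weight 5/8448
  (W=1, X=0, U=0, V=0, Z=3, Y=0) weight 1/8448
  (W=2, X=0, U=0, V=1, Z=2, Y=0) weight 1/12672
  … 118 more
Group by W:
  weight(W=0) = 17/616
  weight(W=1) = 5/77
  weight(W=2) = 17/924
Total weight = 17/616 + 5/77 + 17/924 = 205/1848
P(W=0 | obs) = 17/616 / 205/1848 = 51/205
P(W=1 | obs) = 5/77 / 205/1848 = 24/41
P(W=2 | obs) = 17/924 / 205/1848 = 34/205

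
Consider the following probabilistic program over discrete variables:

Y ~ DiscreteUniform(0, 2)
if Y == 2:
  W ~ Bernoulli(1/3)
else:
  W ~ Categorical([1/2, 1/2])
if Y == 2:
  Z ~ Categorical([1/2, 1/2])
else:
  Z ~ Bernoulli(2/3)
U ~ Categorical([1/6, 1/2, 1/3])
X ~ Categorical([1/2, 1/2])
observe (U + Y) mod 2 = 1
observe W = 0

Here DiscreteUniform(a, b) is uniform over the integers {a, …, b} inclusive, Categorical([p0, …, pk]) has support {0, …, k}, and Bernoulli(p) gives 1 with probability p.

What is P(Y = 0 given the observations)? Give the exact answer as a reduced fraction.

Enumerate traces; 16 have nonzero weight after conditioning:
  (Y=0, W=0, Z=0, U=1, X=0) weight 1/72
  (Y=0, W=0, Z=0, U=1, X=1) weight 1/72
  (Y=0, W=0, Z=1, U=1, X=0) weight 1/36
  (Y=0, W=0, Z=1, U=1, X=1) weight 1/36
  (Y=1, W=0, Z=0, U=0, X=0) weight 1/216
  (Y=1, W=0, Z=0, U=0, X=1) weight 1/216
  (Y=1, W=0, Z=0, U=2, X=0) weight 1/108
  (Y=1, W=0, Z=0, U=2, X=1) weight 1/108
  (Y=2, W=0, Z=0, U=1, X=0) weight 1/36
  … 7 more
Group by Y:
  weight(Y=0) = 1/12
  weight(Y=1) = 1/12
  weight(Y=2) = 1/9
Total weight = 1/12 + 1/12 + 1/9 = 5/18
P(Y=0 | obs) = 1/12 / 5/18 = 3/10
P(Y=1 | obs) = 1/12 / 5/18 = 3/10
P(Y=2 | obs) = 1/9 / 5/18 = 2/5

P(Y = 0 | obs) = 3/10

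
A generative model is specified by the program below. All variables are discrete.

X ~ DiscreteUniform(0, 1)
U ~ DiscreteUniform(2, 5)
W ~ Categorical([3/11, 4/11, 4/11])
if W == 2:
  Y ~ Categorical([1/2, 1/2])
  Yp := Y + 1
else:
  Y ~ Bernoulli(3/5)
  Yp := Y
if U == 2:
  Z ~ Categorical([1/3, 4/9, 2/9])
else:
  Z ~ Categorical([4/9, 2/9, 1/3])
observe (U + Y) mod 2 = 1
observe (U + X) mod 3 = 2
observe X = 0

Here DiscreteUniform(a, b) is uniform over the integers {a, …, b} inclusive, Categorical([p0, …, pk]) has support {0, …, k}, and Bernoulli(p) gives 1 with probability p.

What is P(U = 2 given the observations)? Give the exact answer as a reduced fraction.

Enumerate traces; 18 have nonzero weight after conditioning:
  (X=0, U=2, W=0, Y=1, Z=0) weight 3/440
  (X=0, U=2, W=0, Y=1, Z=1) weight 1/110
  (X=0, U=2, W=0, Y=1, Z=2) weight 1/220
  (X=0, U=2, W=1, Y=1, Z=0) weight 1/110
  (X=0, U=2, W=1, Y=1, Z=1) weight 2/165
  (X=0, U=2, W=1, Y=1, Z=2) weight 1/165
  (X=0, U=2, W=2, Y=1, Z=0) weight 1/132
  (X=0, U=2, W=2, Y=1, Z=1) weight 1/99
  (X=0, U=5, W=0, Y=0, Z=0) weight 1/165
  … 9 more
Group by U:
  weight(U=2) = 31/440
  weight(U=5) = 3/55
Total weight = 31/440 + 3/55 = 1/8
P(U=2 | obs) = 31/440 / 1/8 = 31/55
P(U=5 | obs) = 3/55 / 1/8 = 24/55

P(U = 2 | obs) = 31/55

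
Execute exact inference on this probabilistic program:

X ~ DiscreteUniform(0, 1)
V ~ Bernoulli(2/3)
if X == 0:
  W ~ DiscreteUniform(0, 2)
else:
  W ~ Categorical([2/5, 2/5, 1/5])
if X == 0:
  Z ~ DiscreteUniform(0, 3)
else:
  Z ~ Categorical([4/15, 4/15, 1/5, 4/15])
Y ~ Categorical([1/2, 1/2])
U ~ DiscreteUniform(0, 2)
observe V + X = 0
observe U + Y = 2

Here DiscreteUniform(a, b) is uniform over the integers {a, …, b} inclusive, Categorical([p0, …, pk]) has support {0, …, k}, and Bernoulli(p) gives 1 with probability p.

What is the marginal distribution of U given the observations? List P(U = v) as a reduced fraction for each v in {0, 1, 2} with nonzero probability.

P(U=1) = 1/2, P(U=2) = 1/2

Enumerate traces; 24 have nonzero weight after conditioning:
  (X=0, V=0, W=0, Z=0, Y=0, U=2) weight 1/432
  (X=0, V=0, W=0, Z=0, Y=1, U=1) weight 1/432
  (X=0, V=0, W=0, Z=1, Y=0, U=2) weight 1/432
  (X=0, V=0, W=0, Z=1, Y=1, U=1) weight 1/432
  (X=0, V=0, W=0, Z=2, Y=0, U=2) weight 1/432
  (X=0, V=0, W=0, Z=2, Y=1, U=1) weight 1/432
  (X=0, V=0, W=0, Z=3, Y=0, U=2) weight 1/432
  (X=0, V=0, W=0, Z=3, Y=1, U=1) weight 1/432
  … 16 more
Group by U:
  weight(U=1) = 1/36
  weight(U=2) = 1/36
Total weight = 1/36 + 1/36 = 1/18
P(U=1 | obs) = 1/36 / 1/18 = 1/2
P(U=2 | obs) = 1/36 / 1/18 = 1/2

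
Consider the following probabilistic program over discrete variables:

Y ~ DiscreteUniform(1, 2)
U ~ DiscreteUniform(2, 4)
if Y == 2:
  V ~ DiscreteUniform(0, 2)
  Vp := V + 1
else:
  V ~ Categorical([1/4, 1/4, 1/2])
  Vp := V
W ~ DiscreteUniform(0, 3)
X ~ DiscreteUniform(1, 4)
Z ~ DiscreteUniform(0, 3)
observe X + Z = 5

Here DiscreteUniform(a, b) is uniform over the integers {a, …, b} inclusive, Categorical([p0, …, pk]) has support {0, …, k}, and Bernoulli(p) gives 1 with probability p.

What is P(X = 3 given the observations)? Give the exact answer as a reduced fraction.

Enumerate traces; 216 have nonzero weight after conditioning:
  (Y=1, U=2, V=0, W=0, X=2, Z=3) weight 1/1536
  (Y=1, U=2, V=0, W=0, X=3, Z=2) weight 1/1536
  (Y=1, U=2, V=0, W=0, X=4, Z=1) weight 1/1536
  (Y=1, U=2, V=0, W=1, X=2, Z=3) weight 1/1536
  (Y=1, U=2, V=0, W=1, X=3, Z=2) weight 1/1536
  (Y=1, U=2, V=0, W=1, X=4, Z=1) weight 1/1536
  (Y=1, U=2, V=0, W=2, X=2, Z=3) weight 1/1536
  (Y=1, U=2, V=0, W=2, X=3, Z=2) weight 1/1536
  … 208 more
Group by X:
  weight(X=2) = 1/16
  weight(X=3) = 1/16
  weight(X=4) = 1/16
Total weight = 1/16 + 1/16 + 1/16 = 3/16
P(X=2 | obs) = 1/16 / 3/16 = 1/3
P(X=3 | obs) = 1/16 / 3/16 = 1/3
P(X=4 | obs) = 1/16 / 3/16 = 1/3

P(X = 3 | obs) = 1/3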